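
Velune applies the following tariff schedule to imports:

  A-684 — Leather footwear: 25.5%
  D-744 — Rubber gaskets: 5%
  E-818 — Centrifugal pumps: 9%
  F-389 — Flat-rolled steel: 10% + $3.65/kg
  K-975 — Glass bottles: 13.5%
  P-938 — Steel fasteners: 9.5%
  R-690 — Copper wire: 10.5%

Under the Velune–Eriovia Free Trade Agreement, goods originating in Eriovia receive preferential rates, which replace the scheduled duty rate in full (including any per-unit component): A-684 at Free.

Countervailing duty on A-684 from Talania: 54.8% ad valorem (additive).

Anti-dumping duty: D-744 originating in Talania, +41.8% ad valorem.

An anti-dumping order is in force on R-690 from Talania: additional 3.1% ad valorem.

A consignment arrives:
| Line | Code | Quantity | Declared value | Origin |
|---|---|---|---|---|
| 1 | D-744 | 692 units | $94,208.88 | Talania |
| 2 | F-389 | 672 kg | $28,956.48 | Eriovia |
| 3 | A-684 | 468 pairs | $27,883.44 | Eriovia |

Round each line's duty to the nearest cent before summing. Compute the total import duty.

$49,438.21

Line 1 (D-744, Talania, 692 units, $94,208.88):
Base rate for D-744 is 5%.
Additional duty on D-744 from Talania: +41.8%. Applied ad valorem rate: 5% + 41.8% = 46.8%.
Duty = $94,208.88 × 46.8% = $44,089.76.
Line 2 (F-389, Eriovia, 672 kg, $28,956.48):
Base rate for F-389 is 10% + $3.65/kg.
Origin Eriovia is the FTA partner but F-389 is not on the preference list; base rate stands.
Duty = $28,956.48 × 10% + 672 × $3.65 = $5,348.45.
Line 3 (A-684, Eriovia, 468 pairs, $27,883.44):
Base rate for A-684 is 25.5%.
Origin Eriovia qualifies under the Velune–Eriovia agreement and A-684 is covered: preferential rate Free applies instead.
The additional-duty order on A-684 targets Talania, not Eriovia; it does not apply.
Duty = $27,883.44 × 0% = $0.00.
Total = $44,089.76 + $5,348.45 + $0.00 = $49,438.21.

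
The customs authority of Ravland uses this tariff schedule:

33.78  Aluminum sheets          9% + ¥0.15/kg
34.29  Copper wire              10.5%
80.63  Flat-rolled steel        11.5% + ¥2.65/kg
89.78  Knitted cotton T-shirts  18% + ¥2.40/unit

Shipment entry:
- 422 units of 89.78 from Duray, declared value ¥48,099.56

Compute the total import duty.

Line 1 (89.78, Duray, 422 units, ¥48,099.56):
Base rate for 89.78 is 18% + ¥2.40/unit.
Duty = ¥48,099.56 × 18% + 422 × ¥2.40 = ¥9,670.72.

¥9,670.72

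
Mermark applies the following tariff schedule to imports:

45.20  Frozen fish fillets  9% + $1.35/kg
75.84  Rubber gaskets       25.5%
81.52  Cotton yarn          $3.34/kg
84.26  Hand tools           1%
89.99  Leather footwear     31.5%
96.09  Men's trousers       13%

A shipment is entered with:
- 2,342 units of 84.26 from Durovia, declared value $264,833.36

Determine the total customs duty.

$2,648.33

Line 1 (84.26, Durovia, 2,342 units, $264,833.36):
Base rate for 84.26 is 1%.
Duty = $264,833.36 × 1% = $2,648.33.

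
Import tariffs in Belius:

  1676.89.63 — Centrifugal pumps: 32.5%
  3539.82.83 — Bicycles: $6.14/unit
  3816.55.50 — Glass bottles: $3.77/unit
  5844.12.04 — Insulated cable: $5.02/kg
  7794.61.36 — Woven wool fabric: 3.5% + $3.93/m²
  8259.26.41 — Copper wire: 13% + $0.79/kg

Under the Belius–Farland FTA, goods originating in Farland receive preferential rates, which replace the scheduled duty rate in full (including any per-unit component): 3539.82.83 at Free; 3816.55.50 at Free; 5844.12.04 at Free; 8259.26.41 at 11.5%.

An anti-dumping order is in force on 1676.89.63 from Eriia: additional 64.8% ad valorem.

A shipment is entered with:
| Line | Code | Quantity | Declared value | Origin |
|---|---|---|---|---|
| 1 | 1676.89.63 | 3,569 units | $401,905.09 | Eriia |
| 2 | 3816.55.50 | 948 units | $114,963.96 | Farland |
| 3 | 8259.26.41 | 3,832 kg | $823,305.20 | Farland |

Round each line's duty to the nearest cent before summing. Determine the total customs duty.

Line 1 (1676.89.63, Eriia, 3,569 units, $401,905.09):
Base rate for 1676.89.63 is 32.5%.
Additional duty on 1676.89.63 from Eriia: +64.8%. Applied ad valorem rate: 32.5% + 64.8% = 97.3%.
Duty = $401,905.09 × 97.3% = $391,053.65.
Line 2 (3816.55.50, Farland, 948 units, $114,963.96):
Base rate for 3816.55.50 is $3.77/unit.
Origin Farland qualifies under the Belius–Farland agreement and 3816.55.50 is covered: preferential rate Free applies instead.
Duty = $114,963.96 × 0% = $0.00.
Line 3 (8259.26.41, Farland, 3,832 kg, $823,305.20):
Base rate for 8259.26.41 is 13% + $0.79/kg.
Origin Farland qualifies under the Belius–Farland agreement and 8259.26.41 is covered: preferential rate 11.5% applies instead.
Duty = $823,305.20 × 11.5% = $94,680.10.
Total = $391,053.65 + $0.00 + $94,680.10 = $485,733.75.

$485,733.75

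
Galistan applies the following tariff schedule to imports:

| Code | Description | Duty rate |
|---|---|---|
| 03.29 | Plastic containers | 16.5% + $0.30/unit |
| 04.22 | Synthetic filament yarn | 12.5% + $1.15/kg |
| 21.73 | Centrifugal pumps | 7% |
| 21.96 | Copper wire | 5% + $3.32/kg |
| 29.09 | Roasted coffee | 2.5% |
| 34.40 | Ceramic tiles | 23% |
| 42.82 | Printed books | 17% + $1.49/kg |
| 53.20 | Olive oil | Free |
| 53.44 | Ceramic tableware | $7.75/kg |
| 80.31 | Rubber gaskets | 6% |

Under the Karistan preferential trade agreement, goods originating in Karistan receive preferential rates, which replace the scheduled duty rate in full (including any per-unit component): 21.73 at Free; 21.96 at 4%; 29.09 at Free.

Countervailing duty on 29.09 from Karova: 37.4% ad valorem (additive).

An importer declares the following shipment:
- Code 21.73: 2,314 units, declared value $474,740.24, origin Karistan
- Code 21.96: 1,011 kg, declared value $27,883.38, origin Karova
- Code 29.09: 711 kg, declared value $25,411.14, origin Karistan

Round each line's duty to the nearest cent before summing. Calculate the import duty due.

Line 1 (21.73, Karistan, 2,314 units, $474,740.24):
Base rate for 21.73 is 7%.
Origin Karistan qualifies under the Galistan–Karistan agreement and 21.73 is covered: preferential rate Free applies instead.
Duty = $474,740.24 × 0% = $0.00.
Line 2 (21.96, Karova, 1,011 kg, $27,883.38):
Base rate for 21.96 is 5% + $3.32/kg.
21.96 has an FTA preferential rate, but origin Karova is not Karistan; base rate stands.
Duty = $27,883.38 × 5% + 1,011 × $3.32 = $4,750.69.
Line 3 (29.09, Karistan, 711 kg, $25,411.14):
Base rate for 29.09 is 2.5%.
Origin Karistan qualifies under the Galistan–Karistan agreement and 29.09 is covered: preferential rate Free applies instead.
The additional-duty order on 29.09 targets Karova, not Karistan; it does not apply.
Duty = $25,411.14 × 0% = $0.00.
Total = $0.00 + $4,750.69 + $0.00 = $4,750.69.

$4,750.69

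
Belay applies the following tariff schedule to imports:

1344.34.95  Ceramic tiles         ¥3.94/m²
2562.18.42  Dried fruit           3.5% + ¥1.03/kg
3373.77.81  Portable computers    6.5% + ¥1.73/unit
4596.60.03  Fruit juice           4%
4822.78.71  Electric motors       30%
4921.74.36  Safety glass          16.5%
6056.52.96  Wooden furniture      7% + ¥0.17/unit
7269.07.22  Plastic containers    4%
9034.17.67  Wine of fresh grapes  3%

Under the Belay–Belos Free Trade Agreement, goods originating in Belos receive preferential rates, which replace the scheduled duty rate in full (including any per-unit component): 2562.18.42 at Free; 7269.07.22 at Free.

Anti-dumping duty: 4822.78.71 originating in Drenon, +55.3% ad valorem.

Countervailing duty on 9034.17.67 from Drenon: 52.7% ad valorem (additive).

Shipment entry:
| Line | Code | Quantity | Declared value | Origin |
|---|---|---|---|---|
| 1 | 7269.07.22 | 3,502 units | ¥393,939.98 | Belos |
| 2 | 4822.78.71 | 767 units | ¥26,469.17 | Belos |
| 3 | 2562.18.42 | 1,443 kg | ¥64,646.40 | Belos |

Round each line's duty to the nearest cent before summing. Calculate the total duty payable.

¥7,940.75

Line 1 (7269.07.22, Belos, 3,502 units, ¥393,939.98):
Base rate for 7269.07.22 is 4%.
Origin Belos qualifies under the Belay–Belos agreement and 7269.07.22 is covered: preferential rate Free applies instead.
Duty = ¥393,939.98 × 0% = ¥0.00.
Line 2 (4822.78.71, Belos, 767 units, ¥26,469.17):
Base rate for 4822.78.71 is 30%.
Origin Belos is the FTA partner but 4822.78.71 is not on the preference list; base rate stands.
The additional-duty order on 4822.78.71 targets Drenon, not Belos; it does not apply.
Duty = ¥26,469.17 × 30% = ¥7,940.75.
Line 3 (2562.18.42, Belos, 1,443 kg, ¥64,646.40):
Base rate for 2562.18.42 is 3.5% + ¥1.03/kg.
Origin Belos qualifies under the Belay–Belos agreement and 2562.18.42 is covered: preferential rate Free applies instead.
Duty = ¥64,646.40 × 0% = ¥0.00.
Total = ¥0.00 + ¥7,940.75 + ¥0.00 = ¥7,940.75.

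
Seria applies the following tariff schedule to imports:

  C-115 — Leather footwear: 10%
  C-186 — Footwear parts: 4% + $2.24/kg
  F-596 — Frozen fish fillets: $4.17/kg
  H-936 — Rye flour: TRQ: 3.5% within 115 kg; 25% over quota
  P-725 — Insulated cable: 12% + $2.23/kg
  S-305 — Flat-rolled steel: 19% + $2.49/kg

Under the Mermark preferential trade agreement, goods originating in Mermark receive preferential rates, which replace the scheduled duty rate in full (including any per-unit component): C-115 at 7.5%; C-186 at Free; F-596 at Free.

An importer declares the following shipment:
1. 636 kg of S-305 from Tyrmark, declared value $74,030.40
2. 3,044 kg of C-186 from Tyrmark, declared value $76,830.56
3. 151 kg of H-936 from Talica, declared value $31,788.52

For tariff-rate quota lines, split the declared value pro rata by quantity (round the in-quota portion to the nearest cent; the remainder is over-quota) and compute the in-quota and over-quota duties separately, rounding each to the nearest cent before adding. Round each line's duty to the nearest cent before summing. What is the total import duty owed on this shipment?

Line 1 (S-305, Tyrmark, 636 kg, $74,030.40):
Base rate for S-305 is 19% + $2.49/kg.
Duty = $74,030.40 × 19% + 636 × $2.49 = $15,649.42.
Line 2 (C-186, Tyrmark, 3,044 kg, $76,830.56):
Base rate for C-186 is 4% + $2.24/kg.
C-186 has an FTA preferential rate, but origin Tyrmark is not Mermark; base rate stands.
Duty = $76,830.56 × 4% + 3,044 × $2.24 = $9,891.78.
Line 3 (H-936, Talica, 151 kg, $31,788.52):
Code H-936 is under a tariff-rate quota (threshold 115 kg). In-quota: 115 kg at 3.5%; over-quota: 36 kg at 25%.
Pro-rata value split: in-quota = $31,788.52 × 115/151 = $24,209.80; over-quota = $31,788.52 − $24,209.80 = $7,578.72.
In-quota duty = $24,209.80 × 3.5% = $847.34. Over-quota duty = $7,578.72 × 25% = $1,894.68.
Line duty = $847.34 + $1,894.68 = $2,742.02.
Total = $15,649.42 + $9,891.78 + $2,742.02 = $28,283.22.

$28,283.22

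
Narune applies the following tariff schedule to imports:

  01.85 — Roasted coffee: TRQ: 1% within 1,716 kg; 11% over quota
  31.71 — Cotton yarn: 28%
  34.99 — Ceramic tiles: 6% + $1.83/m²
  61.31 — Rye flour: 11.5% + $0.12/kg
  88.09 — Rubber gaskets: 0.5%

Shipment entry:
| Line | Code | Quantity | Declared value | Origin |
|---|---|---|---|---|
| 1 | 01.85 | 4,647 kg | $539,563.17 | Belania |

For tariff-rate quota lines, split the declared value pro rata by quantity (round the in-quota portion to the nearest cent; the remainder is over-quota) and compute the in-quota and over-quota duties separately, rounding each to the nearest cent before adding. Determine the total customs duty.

$39,427.48

Line 1 (01.85, Belania, 4,647 kg, $539,563.17):
Code 01.85 is under a tariff-rate quota (threshold 1,716 kg). In-quota: 1,716 kg at 1%; over-quota: 2,931 kg at 11%.
Pro-rata value split: in-quota = $539,563.17 × 1,716/4,647 = $199,244.76; over-quota = $539,563.17 − $199,244.76 = $340,318.41.
In-quota duty = $199,244.76 × 1% = $1,992.45. Over-quota duty = $340,318.41 × 11% = $37,435.03.
Line duty = $1,992.45 + $37,435.03 = $39,427.48.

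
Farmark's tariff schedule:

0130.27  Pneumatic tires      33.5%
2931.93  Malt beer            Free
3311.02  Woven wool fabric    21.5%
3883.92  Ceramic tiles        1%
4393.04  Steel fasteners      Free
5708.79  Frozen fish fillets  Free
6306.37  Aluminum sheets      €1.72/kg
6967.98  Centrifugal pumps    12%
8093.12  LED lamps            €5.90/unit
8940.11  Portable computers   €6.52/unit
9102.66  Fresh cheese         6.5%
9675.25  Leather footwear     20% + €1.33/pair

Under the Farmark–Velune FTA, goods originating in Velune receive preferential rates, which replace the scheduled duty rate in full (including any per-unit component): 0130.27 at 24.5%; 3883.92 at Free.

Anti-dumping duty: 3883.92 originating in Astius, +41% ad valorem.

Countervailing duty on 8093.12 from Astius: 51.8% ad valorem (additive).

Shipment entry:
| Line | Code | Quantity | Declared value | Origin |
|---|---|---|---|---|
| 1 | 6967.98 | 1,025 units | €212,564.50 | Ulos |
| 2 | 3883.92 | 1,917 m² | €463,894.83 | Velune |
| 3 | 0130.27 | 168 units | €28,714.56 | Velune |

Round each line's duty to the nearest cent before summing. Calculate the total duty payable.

Line 1 (6967.98, Ulos, 1,025 units, €212,564.50):
Base rate for 6967.98 is 12%.
Duty = €212,564.50 × 12% = €25,507.74.
Line 2 (3883.92, Velune, 1,917 m², €463,894.83):
Base rate for 3883.92 is 1%.
Origin Velune qualifies under the Farmark–Velune agreement and 3883.92 is covered: preferential rate Free applies instead.
The additional-duty order on 3883.92 targets Astius, not Velune; it does not apply.
Duty = €463,894.83 × 0% = €0.00.
Line 3 (0130.27, Velune, 168 units, €28,714.56):
Base rate for 0130.27 is 33.5%.
Origin Velune qualifies under the Farmark–Velune agreement and 0130.27 is covered: preferential rate 24.5% applies instead.
Duty = €28,714.56 × 24.5% = €7,035.07.
Total = €25,507.74 + €0.00 + €7,035.07 = €32,542.81.

€32,542.81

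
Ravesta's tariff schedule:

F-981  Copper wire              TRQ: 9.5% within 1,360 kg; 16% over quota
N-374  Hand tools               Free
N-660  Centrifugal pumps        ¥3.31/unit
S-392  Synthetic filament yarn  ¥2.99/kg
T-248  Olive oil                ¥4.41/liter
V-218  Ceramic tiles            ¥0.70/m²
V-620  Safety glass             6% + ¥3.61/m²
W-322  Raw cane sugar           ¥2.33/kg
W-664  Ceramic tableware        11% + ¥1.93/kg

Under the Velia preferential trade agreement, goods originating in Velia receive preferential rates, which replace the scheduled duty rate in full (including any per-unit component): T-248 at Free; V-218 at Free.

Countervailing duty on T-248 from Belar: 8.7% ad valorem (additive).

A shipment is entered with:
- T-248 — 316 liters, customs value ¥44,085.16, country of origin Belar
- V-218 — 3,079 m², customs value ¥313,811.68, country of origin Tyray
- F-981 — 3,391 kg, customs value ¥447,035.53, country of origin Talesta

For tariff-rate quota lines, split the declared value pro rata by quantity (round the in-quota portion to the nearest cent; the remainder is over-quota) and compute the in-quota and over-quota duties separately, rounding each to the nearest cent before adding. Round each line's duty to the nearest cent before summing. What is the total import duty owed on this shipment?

¥67,256.19

Line 1 (T-248, Belar, 316 liters, ¥44,085.16):
Base rate for T-248 is ¥4.41/liter.
T-248 has an FTA preferential rate, but origin Belar is not Velia; base rate stands.
Additional duty on T-248 from Belar: +8.7% ad valorem. Applied ad valorem rate = 8.7%.
Duty = ¥44,085.16 × 8.7% + 316 × ¥4.41 = ¥5,228.97.
Line 2 (V-218, Tyray, 3,079 m², ¥313,811.68):
Base rate for V-218 is ¥0.70/m².
V-218 has an FTA preferential rate, but origin Tyray is not Velia; base rate stands.
Duty = 3,079 × ¥0.70 = ¥2,155.30.
Line 3 (F-981, Talesta, 3,391 kg, ¥447,035.53):
Code F-981 is under a tariff-rate quota (threshold 1,360 kg). In-quota: 1,360 kg at 9.5%; over-quota: 2,031 kg at 16%.
Pro-rata value split: in-quota = ¥447,035.53 × 1,360/3,391 = ¥179,288.80; over-quota = ¥447,035.53 − ¥179,288.80 = ¥267,746.73.
In-quota duty = ¥179,288.80 × 9.5% = ¥17,032.44. Over-quota duty = ¥267,746.73 × 16% = ¥42,839.48.
Line duty = ¥17,032.44 + ¥42,839.48 = ¥59,871.92.
Total = ¥5,228.97 + ¥2,155.30 + ¥59,871.92 = ¥67,256.19.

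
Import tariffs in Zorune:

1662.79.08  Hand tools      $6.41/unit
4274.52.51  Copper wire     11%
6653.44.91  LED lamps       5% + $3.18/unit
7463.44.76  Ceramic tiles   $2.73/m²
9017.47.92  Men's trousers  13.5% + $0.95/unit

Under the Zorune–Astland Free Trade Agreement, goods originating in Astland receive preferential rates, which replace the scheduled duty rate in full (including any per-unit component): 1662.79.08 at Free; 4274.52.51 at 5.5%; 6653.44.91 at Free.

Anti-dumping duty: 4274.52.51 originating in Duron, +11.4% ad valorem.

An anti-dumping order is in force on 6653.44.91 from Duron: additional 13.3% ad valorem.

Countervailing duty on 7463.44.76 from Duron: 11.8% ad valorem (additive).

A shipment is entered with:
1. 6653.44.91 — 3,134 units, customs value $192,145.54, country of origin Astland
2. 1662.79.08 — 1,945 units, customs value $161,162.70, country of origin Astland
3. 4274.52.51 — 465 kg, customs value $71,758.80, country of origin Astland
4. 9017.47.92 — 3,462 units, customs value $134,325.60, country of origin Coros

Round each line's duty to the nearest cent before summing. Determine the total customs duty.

Line 1 (6653.44.91, Astland, 3,134 units, $192,145.54):
Base rate for 6653.44.91 is 5% + $3.18/unit.
Origin Astland qualifies under the Zorune–Astland agreement and 6653.44.91 is covered: preferential rate Free applies instead.
The additional-duty order on 6653.44.91 targets Duron, not Astland; it does not apply.
Duty = $192,145.54 × 0% = $0.00.
Line 2 (1662.79.08, Astland, 1,945 units, $161,162.70):
Base rate for 1662.79.08 is $6.41/unit.
Origin Astland qualifies under the Zorune–Astland agreement and 1662.79.08 is covered: preferential rate Free applies instead.
Duty = $161,162.70 × 0% = $0.00.
Line 3 (4274.52.51, Astland, 465 kg, $71,758.80):
Base rate for 4274.52.51 is 11%.
Origin Astland qualifies under the Zorune–Astland agreement and 4274.52.51 is covered: preferential rate 5.5% applies instead.
The additional-duty order on 4274.52.51 targets Duron, not Astland; it does not apply.
Duty = $71,758.80 × 5.5% = $3,946.73.
Line 4 (9017.47.92, Coros, 3,462 units, $134,325.60):
Base rate for 9017.47.92 is 13.5% + $0.95/unit.
Duty = $134,325.60 × 13.5% + 3,462 × $0.95 = $21,422.86.
Total = $0.00 + $0.00 + $3,946.73 + $21,422.86 = $25,369.59.

$25,369.59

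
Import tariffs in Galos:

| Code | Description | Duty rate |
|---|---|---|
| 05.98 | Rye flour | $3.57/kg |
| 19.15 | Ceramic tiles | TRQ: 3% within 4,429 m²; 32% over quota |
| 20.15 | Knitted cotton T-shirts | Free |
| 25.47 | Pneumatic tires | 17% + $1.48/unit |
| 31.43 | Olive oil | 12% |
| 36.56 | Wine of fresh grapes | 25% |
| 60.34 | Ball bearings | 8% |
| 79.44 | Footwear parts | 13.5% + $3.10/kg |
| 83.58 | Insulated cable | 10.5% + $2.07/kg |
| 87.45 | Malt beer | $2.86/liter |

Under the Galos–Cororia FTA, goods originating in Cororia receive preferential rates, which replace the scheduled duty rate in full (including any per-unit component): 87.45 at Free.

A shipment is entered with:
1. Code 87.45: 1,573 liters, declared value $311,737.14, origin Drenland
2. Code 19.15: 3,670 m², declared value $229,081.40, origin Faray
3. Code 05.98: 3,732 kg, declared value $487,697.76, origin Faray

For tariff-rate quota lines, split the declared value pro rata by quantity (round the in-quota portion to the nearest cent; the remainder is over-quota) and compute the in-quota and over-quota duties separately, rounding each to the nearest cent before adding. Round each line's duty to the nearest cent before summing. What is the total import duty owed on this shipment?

Line 1 (87.45, Drenland, 1,573 liters, $311,737.14):
Base rate for 87.45 is $2.86/liter.
87.45 has an FTA preferential rate, but origin Drenland is not Cororia; base rate stands.
Duty = 1,573 × $2.86 = $4,498.78.
Line 2 (19.15, Faray, 3,670 m², $229,081.40):
Code 19.15 is under a tariff-rate quota (threshold 4,429 m²). Quantity 3,670 m² is within the quota, so the in-quota rate 3% applies to the full value.
Duty = $229,081.40 × 3% = $6,872.44.
Line 3 (05.98, Faray, 3,732 kg, $487,697.76):
Base rate for 05.98 is $3.57/kg.
Duty = 3,732 × $3.57 = $13,323.24.
Total = $4,498.78 + $6,872.44 + $13,323.24 = $24,694.46.

$24,694.46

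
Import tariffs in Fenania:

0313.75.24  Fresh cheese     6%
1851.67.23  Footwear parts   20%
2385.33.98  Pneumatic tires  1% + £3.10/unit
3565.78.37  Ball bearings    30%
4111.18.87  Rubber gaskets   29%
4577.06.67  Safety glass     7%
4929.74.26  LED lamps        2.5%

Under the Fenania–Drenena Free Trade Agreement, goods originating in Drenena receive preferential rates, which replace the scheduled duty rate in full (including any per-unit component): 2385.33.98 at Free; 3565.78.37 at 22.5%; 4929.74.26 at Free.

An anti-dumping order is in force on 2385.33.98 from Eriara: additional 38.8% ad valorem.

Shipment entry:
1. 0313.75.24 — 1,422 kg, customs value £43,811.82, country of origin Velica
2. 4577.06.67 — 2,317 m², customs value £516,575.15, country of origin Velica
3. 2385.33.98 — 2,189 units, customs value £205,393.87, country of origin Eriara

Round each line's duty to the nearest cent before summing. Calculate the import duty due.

£127,321.63

Line 1 (0313.75.24, Velica, 1,422 kg, £43,811.82):
Base rate for 0313.75.24 is 6%.
Duty = £43,811.82 × 6% = £2,628.71.
Line 2 (4577.06.67, Velica, 2,317 m², £516,575.15):
Base rate for 4577.06.67 is 7%.
Duty = £516,575.15 × 7% = £36,160.26.
Line 3 (2385.33.98, Eriara, 2,189 units, £205,393.87):
Base rate for 2385.33.98 is 1% + £3.10/unit.
2385.33.98 has an FTA preferential rate, but origin Eriara is not Drenena; base rate stands.
Additional duty on 2385.33.98 from Eriara: +38.8%. Applied ad valorem rate: 1% + 38.8% = 39.8%.
Duty = £205,393.87 × 39.8% + 2,189 × £3.10 = £88,532.66.
Total = £2,628.71 + £36,160.26 + £88,532.66 = £127,321.63.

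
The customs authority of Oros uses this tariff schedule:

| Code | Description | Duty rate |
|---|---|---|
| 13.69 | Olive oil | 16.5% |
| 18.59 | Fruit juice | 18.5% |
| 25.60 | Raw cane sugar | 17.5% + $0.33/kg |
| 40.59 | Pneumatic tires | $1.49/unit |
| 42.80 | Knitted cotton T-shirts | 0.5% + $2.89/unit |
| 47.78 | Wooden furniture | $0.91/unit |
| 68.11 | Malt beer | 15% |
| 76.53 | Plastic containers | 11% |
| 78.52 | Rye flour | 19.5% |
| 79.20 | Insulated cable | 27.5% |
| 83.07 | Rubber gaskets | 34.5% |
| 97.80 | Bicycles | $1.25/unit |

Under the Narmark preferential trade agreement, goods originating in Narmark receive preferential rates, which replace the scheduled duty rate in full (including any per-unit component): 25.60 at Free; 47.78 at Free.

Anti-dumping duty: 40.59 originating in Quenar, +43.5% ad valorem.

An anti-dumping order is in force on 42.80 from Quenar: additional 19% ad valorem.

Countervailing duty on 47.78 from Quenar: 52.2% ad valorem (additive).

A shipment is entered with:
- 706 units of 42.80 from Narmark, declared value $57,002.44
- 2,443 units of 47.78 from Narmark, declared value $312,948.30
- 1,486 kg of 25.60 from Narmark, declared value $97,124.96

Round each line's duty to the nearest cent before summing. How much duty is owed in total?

$2,325.35

Line 1 (42.80, Narmark, 706 units, $57,002.44):
Base rate for 42.80 is 0.5% + $2.89/unit.
Origin Narmark is the FTA partner but 42.80 is not on the preference list; base rate stands.
The additional-duty order on 42.80 targets Quenar, not Narmark; it does not apply.
Duty = $57,002.44 × 0.5% + 706 × $2.89 = $2,325.35.
Line 2 (47.78, Narmark, 2,443 units, $312,948.30):
Base rate for 47.78 is $0.91/unit.
Origin Narmark qualifies under the Oros–Narmark agreement and 47.78 is covered: preferential rate Free applies instead.
The additional-duty order on 47.78 targets Quenar, not Narmark; it does not apply.
Duty = $312,948.30 × 0% = $0.00.
Line 3 (25.60, Narmark, 1,486 kg, $97,124.96):
Base rate for 25.60 is 17.5% + $0.33/kg.
Origin Narmark qualifies under the Oros–Narmark agreement and 25.60 is covered: preferential rate Free applies instead.
Duty = $97,124.96 × 0% = $0.00.
Total = $2,325.35 + $0.00 + $0.00 = $2,325.35.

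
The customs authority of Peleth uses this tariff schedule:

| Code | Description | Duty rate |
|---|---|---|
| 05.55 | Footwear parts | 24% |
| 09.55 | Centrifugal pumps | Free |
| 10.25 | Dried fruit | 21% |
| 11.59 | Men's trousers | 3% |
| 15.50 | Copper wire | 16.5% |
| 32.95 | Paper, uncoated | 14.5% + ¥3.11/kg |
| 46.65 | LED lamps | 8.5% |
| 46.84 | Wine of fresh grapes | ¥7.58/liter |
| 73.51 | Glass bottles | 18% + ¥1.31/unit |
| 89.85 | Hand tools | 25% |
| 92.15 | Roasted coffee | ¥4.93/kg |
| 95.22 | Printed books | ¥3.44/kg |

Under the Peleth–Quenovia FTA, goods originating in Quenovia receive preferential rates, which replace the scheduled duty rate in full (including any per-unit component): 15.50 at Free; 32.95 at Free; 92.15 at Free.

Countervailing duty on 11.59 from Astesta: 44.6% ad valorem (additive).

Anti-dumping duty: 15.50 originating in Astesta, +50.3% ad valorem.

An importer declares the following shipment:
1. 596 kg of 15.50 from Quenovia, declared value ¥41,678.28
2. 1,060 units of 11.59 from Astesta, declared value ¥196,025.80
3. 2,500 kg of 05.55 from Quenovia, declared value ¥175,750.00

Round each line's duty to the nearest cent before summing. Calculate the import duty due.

¥135,488.28

Line 1 (15.50, Quenovia, 596 kg, ¥41,678.28):
Base rate for 15.50 is 16.5%.
Origin Quenovia qualifies under the Peleth–Quenovia agreement and 15.50 is covered: preferential rate Free applies instead.
The additional-duty order on 15.50 targets Astesta, not Quenovia; it does not apply.
Duty = ¥41,678.28 × 0% = ¥0.00.
Line 2 (11.59, Astesta, 1,060 units, ¥196,025.80):
Base rate for 11.59 is 3%.
Additional duty on 11.59 from Astesta: +44.6%. Applied ad valorem rate: 3% + 44.6% = 47.6%.
Duty = ¥196,025.80 × 47.6% = ¥93,308.28.
Line 3 (05.55, Quenovia, 2,500 kg, ¥175,750.00):
Base rate for 05.55 is 24%.
Origin Quenovia is the FTA partner but 05.55 is not on the preference list; base rate stands.
Duty = ¥175,750.00 × 24% = ¥42,180.00.
Total = ¥0.00 + ¥93,308.28 + ¥42,180.00 = ¥135,488.28.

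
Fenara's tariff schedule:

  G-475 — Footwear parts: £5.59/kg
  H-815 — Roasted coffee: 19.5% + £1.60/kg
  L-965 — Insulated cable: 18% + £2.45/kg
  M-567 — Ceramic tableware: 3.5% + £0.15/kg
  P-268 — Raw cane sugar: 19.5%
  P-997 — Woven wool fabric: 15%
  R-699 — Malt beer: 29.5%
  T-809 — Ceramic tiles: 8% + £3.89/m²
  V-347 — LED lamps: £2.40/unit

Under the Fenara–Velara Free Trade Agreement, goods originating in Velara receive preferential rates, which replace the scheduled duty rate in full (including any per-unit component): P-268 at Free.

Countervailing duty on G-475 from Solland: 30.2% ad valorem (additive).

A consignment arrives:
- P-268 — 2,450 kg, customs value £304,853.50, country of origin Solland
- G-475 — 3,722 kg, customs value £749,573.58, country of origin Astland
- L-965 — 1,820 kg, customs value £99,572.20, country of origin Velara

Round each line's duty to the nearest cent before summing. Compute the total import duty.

£102,634.41

Line 1 (P-268, Solland, 2,450 kg, £304,853.50):
Base rate for P-268 is 19.5%.
P-268 has an FTA preferential rate, but origin Solland is not Velara; base rate stands.
Duty = £304,853.50 × 19.5% = £59,446.43.
Line 2 (G-475, Astland, 3,722 kg, £749,573.58):
Base rate for G-475 is £5.59/kg.
The additional-duty order on G-475 targets Solland, not Astland; it does not apply.
Duty = 3,722 × £5.59 = £20,805.98.
Line 3 (L-965, Velara, 1,820 kg, £99,572.20):
Base rate for L-965 is 18% + £2.45/kg.
Origin Velara is the FTA partner but L-965 is not on the preference list; base rate stands.
Duty = £99,572.20 × 18% + 1,820 × £2.45 = £22,382.00.
Total = £59,446.43 + £20,805.98 + £22,382.00 = £102,634.41.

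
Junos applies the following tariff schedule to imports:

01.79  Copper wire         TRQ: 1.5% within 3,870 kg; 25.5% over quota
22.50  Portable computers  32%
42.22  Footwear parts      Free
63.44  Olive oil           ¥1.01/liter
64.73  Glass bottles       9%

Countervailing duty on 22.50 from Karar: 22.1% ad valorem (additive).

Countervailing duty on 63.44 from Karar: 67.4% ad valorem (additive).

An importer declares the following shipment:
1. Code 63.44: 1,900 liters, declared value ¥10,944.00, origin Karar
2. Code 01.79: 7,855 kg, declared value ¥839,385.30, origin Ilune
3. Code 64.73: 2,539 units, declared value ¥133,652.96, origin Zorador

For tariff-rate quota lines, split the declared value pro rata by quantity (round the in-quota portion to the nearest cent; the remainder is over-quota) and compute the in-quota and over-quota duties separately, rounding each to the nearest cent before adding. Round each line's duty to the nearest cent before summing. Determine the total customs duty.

¥136,115.71

Line 1 (63.44, Karar, 1,900 liters, ¥10,944.00):
Base rate for 63.44 is ¥1.01/liter.
Additional duty on 63.44 from Karar: +67.4% ad valorem. Applied ad valorem rate = 67.4%.
Duty = ¥10,944.00 × 67.4% + 1,900 × ¥1.01 = ¥9,295.26.
Line 2 (01.79, Ilune, 7,855 kg, ¥839,385.30):
Code 01.79 is under a tariff-rate quota (threshold 3,870 kg). In-quota: 3,870 kg at 1.5%; over-quota: 3,985 kg at 25.5%.
Pro-rata value split: in-quota = ¥839,385.30 × 3,870/7,855 = ¥413,548.20; over-quota = ¥839,385.30 − ¥413,548.20 = ¥425,837.10.
In-quota duty = ¥413,548.20 × 1.5% = ¥6,203.22. Over-quota duty = ¥425,837.10 × 25.5% = ¥108,588.46.
Line duty = ¥6,203.22 + ¥108,588.46 = ¥114,791.68.
Line 3 (64.73, Zorador, 2,539 units, ¥133,652.96):
Base rate for 64.73 is 9%.
Duty = ¥133,652.96 × 9% = ¥12,028.77.
Total = ¥9,295.26 + ¥114,791.68 + ¥12,028.77 = ¥136,115.71.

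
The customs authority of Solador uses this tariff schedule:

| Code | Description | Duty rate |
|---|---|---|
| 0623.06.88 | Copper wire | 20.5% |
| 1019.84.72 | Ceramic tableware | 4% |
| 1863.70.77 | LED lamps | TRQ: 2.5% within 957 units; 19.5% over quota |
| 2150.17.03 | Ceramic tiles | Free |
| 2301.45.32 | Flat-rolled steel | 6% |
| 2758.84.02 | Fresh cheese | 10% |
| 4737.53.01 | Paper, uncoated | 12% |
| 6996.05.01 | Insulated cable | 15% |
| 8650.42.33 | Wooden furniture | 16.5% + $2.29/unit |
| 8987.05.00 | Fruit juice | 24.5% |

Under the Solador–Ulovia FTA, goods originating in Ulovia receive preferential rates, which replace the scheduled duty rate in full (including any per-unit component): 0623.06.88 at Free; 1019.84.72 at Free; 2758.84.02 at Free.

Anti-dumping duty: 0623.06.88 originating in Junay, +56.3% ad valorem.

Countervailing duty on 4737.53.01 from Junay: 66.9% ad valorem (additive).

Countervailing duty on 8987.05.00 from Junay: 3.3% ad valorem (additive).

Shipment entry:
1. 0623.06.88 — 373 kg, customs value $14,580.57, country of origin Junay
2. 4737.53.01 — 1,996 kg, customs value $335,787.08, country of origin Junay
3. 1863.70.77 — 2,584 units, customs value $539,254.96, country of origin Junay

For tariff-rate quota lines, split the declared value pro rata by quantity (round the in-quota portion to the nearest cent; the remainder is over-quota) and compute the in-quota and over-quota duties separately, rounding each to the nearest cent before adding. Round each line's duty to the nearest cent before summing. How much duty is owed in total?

Line 1 (0623.06.88, Junay, 373 kg, $14,580.57):
Base rate for 0623.06.88 is 20.5%.
0623.06.88 has an FTA preferential rate, but origin Junay is not Ulovia; base rate stands.
Additional duty on 0623.06.88 from Junay: +56.3%. Applied ad valorem rate: 20.5% + 56.3% = 76.8%.
Duty = $14,580.57 × 76.8% = $11,197.88.
Line 2 (4737.53.01, Junay, 1,996 kg, $335,787.08):
Base rate for 4737.53.01 is 12%.
Additional duty on 4737.53.01 from Junay: +66.9%. Applied ad valorem rate: 12% + 66.9% = 78.9%.
Duty = $335,787.08 × 78.9% = $264,936.01.
Line 3 (1863.70.77, Junay, 2,584 units, $539,254.96):
Code 1863.70.77 is under a tariff-rate quota (threshold 957 units). In-quota: 957 units at 2.5%; over-quota: 1,627 units at 19.5%.
Pro-rata value split: in-quota = $539,254.96 × 957/2,584 = $199,716.33; over-quota = $539,254.96 − $199,716.33 = $339,538.63.
In-quota duty = $199,716.33 × 2.5% = $4,992.91. Over-quota duty = $339,538.63 × 19.5% = $66,210.03.
Line duty = $4,992.91 + $66,210.03 = $71,202.94.
Total = $11,197.88 + $264,936.01 + $71,202.94 = $347,336.83.

$347,336.83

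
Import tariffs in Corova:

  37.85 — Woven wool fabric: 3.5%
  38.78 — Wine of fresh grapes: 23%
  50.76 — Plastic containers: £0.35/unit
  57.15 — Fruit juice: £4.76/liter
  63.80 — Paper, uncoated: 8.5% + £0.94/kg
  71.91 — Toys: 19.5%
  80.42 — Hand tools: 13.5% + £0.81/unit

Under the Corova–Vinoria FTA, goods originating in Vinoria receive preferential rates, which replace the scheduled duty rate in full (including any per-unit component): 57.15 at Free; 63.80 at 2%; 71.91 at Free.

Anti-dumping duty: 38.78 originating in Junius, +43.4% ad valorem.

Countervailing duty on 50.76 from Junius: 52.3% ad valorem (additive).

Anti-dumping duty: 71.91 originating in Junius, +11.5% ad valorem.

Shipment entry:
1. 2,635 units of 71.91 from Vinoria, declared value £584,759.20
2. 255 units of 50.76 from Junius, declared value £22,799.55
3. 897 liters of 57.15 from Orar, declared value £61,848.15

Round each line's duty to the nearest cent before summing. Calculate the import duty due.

£16,283.13

Line 1 (71.91, Vinoria, 2,635 units, £584,759.20):
Base rate for 71.91 is 19.5%.
Origin Vinoria qualifies under the Corova–Vinoria agreement and 71.91 is covered: preferential rate Free applies instead.
The additional-duty order on 71.91 targets Junius, not Vinoria; it does not apply.
Duty = £584,759.20 × 0% = £0.00.
Line 2 (50.76, Junius, 255 units, £22,799.55):
Base rate for 50.76 is £0.35/unit.
Additional duty on 50.76 from Junius: +52.3% ad valorem. Applied ad valorem rate = 52.3%.
Duty = £22,799.55 × 52.3% + 255 × £0.35 = £12,013.41.
Line 3 (57.15, Orar, 897 liters, £61,848.15):
Base rate for 57.15 is £4.76/liter.
57.15 has an FTA preferential rate, but origin Orar is not Vinoria; base rate stands.
Duty = 897 × £4.76 = £4,269.72.
Total = £0.00 + £12,013.41 + £4,269.72 = £16,283.13.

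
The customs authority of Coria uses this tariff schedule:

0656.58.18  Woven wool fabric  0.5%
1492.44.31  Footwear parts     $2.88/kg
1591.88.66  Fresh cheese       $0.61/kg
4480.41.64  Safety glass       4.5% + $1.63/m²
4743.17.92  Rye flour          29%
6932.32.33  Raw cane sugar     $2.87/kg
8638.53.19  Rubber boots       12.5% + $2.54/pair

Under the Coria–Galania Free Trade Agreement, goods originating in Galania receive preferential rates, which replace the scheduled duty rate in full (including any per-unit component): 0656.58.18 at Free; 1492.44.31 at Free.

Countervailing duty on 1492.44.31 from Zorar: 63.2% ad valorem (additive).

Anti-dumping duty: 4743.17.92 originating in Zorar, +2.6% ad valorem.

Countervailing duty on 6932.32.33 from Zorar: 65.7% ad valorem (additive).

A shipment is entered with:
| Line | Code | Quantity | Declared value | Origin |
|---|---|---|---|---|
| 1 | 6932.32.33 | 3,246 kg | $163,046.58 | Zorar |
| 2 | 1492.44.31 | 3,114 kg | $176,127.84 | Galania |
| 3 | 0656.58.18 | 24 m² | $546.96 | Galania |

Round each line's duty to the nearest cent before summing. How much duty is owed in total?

$116,437.62

Line 1 (6932.32.33, Zorar, 3,246 kg, $163,046.58):
Base rate for 6932.32.33 is $2.87/kg.
Additional duty on 6932.32.33 from Zorar: +65.7% ad valorem. Applied ad valorem rate = 65.7%.
Duty = $163,046.58 × 65.7% + 3,246 × $2.87 = $116,437.62.
Line 2 (1492.44.31, Galania, 3,114 kg, $176,127.84):
Base rate for 1492.44.31 is $2.88/kg.
Origin Galania qualifies under the Coria–Galania agreement and 1492.44.31 is covered: preferential rate Free applies instead.
The additional-duty order on 1492.44.31 targets Zorar, not Galania; it does not apply.
Duty = $176,127.84 × 0% = $0.00.
Line 3 (0656.58.18, Galania, 24 m², $546.96):
Base rate for 0656.58.18 is 0.5%.
Origin Galania qualifies under the Coria–Galania agreement and 0656.58.18 is covered: preferential rate Free applies instead.
Duty = $546.96 × 0% = $0.00.
Total = $116,437.62 + $0.00 + $0.00 = $116,437.62.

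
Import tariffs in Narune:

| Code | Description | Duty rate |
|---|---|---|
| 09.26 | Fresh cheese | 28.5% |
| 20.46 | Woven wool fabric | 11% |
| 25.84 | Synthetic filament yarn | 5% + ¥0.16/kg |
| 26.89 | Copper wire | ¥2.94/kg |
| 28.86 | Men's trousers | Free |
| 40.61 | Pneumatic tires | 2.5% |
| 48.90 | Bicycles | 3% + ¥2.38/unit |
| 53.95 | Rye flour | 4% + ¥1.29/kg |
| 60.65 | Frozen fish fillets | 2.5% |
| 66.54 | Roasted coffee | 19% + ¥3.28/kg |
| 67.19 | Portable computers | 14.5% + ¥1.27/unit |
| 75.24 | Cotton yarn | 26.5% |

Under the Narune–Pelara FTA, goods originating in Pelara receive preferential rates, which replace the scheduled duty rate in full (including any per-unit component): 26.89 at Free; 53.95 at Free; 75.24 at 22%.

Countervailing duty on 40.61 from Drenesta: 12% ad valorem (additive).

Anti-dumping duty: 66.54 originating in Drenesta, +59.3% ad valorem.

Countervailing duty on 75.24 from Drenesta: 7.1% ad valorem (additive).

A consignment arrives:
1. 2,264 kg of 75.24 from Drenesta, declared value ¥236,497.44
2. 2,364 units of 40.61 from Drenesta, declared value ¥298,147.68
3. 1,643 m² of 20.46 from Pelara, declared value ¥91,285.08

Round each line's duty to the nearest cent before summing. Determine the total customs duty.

¥132,735.91

Line 1 (75.24, Drenesta, 2,264 kg, ¥236,497.44):
Base rate for 75.24 is 26.5%.
75.24 has an FTA preferential rate, but origin Drenesta is not Pelara; base rate stands.
Additional duty on 75.24 from Drenesta: +7.1%. Applied ad valorem rate: 26.5% + 7.1% = 33.6%.
Duty = ¥236,497.44 × 33.6% = ¥79,463.14.
Line 2 (40.61, Drenesta, 2,364 units, ¥298,147.68):
Base rate for 40.61 is 2.5%.
Additional duty on 40.61 from Drenesta: +12%. Applied ad valorem rate: 2.5% + 12% = 14.5%.
Duty = ¥298,147.68 × 14.5% = ¥43,231.41.
Line 3 (20.46, Pelara, 1,643 m², ¥91,285.08):
Base rate for 20.46 is 11%.
Origin Pelara is the FTA partner but 20.46 is not on the preference list; base rate stands.
Duty = ¥91,285.08 × 11% = ¥10,041.36.
Total = ¥79,463.14 + ¥43,231.41 + ¥10,041.36 = ¥132,735.91.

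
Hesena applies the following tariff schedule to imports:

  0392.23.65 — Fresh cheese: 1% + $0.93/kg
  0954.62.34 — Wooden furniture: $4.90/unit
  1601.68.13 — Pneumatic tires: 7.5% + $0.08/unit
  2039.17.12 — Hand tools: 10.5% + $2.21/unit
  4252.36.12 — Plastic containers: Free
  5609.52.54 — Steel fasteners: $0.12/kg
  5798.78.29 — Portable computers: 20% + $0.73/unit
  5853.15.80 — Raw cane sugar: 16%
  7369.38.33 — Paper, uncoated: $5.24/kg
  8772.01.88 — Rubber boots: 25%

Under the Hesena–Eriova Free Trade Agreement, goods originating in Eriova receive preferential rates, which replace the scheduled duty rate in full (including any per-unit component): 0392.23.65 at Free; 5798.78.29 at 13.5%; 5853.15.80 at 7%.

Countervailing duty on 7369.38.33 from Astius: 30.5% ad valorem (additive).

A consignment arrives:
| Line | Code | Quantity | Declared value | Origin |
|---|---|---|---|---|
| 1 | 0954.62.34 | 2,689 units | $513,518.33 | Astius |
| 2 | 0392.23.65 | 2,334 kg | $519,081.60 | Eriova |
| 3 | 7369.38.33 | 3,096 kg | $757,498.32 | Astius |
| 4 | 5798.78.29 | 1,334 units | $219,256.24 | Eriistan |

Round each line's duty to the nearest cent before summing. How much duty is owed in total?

Line 1 (0954.62.34, Astius, 2,689 units, $513,518.33):
Base rate for 0954.62.34 is $4.90/unit.
Duty = 2,689 × $4.90 = $13,176.10.
Line 2 (0392.23.65, Eriova, 2,334 kg, $519,081.60):
Base rate for 0392.23.65 is 1% + $0.93/kg.
Origin Eriova qualifies under the Hesena–Eriova agreement and 0392.23.65 is covered: preferential rate Free applies instead.
Duty = $519,081.60 × 0% = $0.00.
Line 3 (7369.38.33, Astius, 3,096 kg, $757,498.32):
Base rate for 7369.38.33 is $5.24/kg.
Additional duty on 7369.38.33 from Astius: +30.5% ad valorem. Applied ad valorem rate = 30.5%.
Duty = $757,498.32 × 30.5% + 3,096 × $5.24 = $247,260.03.
Line 4 (5798.78.29, Eriistan, 1,334 units, $219,256.24):
Base rate for 5798.78.29 is 20% + $0.73/unit.
5798.78.29 has an FTA preferential rate, but origin Eriistan is not Eriova; base rate stands.
Duty = $219,256.24 × 20% + 1,334 × $0.73 = $44,825.07.
Total = $13,176.10 + $0.00 + $247,260.03 + $44,825.07 = $305,261.20.

$305,261.20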